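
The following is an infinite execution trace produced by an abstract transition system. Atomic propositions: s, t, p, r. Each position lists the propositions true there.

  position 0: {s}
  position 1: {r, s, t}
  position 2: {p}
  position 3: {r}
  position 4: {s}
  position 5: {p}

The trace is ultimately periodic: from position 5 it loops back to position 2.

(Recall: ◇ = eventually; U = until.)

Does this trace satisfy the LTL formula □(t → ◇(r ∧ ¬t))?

Holds

t → ◇(r ∧ ¬t) holds at every position 0..5, and those are all positions ever visited, so □(t → ◇(r ∧ ¬t)) holds.
Positions where t holds: 1.
Check ◇(r ∧ ¬t) at each: 1→ok.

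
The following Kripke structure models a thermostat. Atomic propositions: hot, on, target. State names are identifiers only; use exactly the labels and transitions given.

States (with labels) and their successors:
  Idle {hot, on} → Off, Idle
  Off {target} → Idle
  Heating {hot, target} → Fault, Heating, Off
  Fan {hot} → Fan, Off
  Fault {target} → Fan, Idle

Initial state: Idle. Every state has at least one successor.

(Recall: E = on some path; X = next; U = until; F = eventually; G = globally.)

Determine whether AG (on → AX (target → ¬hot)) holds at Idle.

States satisfying on → AX (target → ¬hot): {Idle, Off, Heating, Fan, Fault}.
States satisfying AG (on → AX (target → ¬hot)): {Idle, Off, Heating, Fan, Fault}.
Every state reachable from Idle satisfies on → AX (target → ¬hot).
Idle ∈ Sat(AG (on → AX (target → ¬hot))).

Holds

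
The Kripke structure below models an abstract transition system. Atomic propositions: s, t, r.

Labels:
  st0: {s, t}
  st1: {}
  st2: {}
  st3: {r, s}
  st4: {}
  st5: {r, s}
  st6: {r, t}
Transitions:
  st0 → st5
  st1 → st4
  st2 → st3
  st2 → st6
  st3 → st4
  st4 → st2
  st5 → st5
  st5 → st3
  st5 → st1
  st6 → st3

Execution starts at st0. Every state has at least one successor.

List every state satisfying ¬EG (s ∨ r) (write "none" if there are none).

{st1, st2, st3, st4, st6}

States satisfying s ∨ r: {st0, st3, st5, st6}.
States satisfying EG (s ∨ r): {st0, st5}.
States satisfying ¬EG (s ∨ r): {st1, st2, st3, st4, st6}.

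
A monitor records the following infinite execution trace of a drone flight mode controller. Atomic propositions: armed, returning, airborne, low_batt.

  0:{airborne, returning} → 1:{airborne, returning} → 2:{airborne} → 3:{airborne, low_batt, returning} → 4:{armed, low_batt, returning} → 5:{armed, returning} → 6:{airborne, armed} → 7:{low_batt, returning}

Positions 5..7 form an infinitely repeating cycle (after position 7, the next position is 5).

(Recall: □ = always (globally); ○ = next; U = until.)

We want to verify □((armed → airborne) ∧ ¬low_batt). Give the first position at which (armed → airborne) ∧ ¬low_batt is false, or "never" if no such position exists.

3

Check (armed → airborne) ∧ ¬low_batt at each position in order: 0 ✓, 1 ✓, 2 ✓.
At position 3 the labels are {airborne, low_batt, returning}, so (armed → airborne) ∧ ¬low_batt is false there. This is the first violation.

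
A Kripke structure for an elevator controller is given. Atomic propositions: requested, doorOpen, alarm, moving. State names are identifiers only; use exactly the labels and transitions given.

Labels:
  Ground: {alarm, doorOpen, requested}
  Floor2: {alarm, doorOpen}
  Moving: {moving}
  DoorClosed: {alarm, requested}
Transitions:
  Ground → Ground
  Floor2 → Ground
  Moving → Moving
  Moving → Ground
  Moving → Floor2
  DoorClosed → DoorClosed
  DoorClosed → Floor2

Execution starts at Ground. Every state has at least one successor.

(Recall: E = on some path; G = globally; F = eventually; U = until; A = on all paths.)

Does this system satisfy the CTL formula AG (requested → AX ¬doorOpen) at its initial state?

Does not hold

States satisfying requested → AX ¬doorOpen: {Floor2, Moving}.
States satisfying AG (requested → AX ¬doorOpen): ∅.
Ground is reachable from Ground and violates requested → AX ¬doorOpen, so AG fails at Ground.
Ground ∉ Sat(AG (requested → AX ¬doorOpen)).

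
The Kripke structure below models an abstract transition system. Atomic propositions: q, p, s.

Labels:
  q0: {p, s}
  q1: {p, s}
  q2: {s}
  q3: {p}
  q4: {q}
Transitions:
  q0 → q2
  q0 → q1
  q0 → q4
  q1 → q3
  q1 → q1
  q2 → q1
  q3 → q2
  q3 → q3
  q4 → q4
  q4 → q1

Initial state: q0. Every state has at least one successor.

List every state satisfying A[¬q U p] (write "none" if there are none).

States satisfying ¬q: {q0, q1, q2, q3}.
States satisfying p: {q0, q1, q3}.
States satisfying A[¬q U p]: {q0, q1, q2, q3}.

{q0, q1, q2, q3}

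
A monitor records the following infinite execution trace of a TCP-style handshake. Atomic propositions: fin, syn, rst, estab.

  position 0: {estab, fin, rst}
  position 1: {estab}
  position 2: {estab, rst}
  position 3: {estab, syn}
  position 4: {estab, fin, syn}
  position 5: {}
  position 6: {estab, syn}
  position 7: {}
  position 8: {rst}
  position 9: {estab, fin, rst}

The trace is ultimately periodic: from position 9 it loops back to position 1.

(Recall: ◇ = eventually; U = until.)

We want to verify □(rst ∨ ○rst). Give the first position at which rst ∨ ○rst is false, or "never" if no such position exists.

3

Check rst ∨ ○rst at each position in order: 0 ✓, 1 ✓, 2 ✓.
At position 3 the labels are {estab, syn} and the next position 4 has {estab, fin, syn}, so rst ∨ ○rst is false there. This is the first violation.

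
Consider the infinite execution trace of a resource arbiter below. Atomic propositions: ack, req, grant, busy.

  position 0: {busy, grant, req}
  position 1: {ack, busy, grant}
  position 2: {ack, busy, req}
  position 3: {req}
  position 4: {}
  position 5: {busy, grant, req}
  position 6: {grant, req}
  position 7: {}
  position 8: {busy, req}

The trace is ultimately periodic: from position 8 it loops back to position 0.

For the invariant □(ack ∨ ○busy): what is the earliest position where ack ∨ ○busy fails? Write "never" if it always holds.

3

Check ack ∨ ○busy at each position in order: 0 ✓, 1 ✓, 2 ✓.
At position 3 the labels are {req} and the next position 4 has {}, so ack ∨ ○busy is false there. This is the first violation.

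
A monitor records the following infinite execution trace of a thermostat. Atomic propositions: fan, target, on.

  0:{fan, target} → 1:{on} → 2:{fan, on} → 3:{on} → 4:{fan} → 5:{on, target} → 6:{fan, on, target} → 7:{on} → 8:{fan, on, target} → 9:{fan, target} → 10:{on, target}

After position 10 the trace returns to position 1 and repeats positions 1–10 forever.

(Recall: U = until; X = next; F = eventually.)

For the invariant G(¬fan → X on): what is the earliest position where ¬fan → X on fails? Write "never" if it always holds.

Check ¬fan → X on at each position in order: 0 ✓, 1 ✓, 2 ✓.
At position 3 the labels are {on} and the next position 4 has {fan}, so ¬fan → X on is false there. This is the first violation.

3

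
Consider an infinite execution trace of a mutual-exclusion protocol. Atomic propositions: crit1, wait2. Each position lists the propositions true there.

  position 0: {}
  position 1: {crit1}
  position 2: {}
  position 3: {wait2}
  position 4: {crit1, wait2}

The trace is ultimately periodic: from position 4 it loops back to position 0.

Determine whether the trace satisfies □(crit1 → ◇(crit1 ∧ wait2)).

crit1 → ◇(crit1 ∧ wait2) holds at every position 0..4, and those are all positions ever visited, so □(crit1 → ◇(crit1 ∧ wait2)) holds.
Positions where crit1 holds: 1, 4.
Check ◇(crit1 ∧ wait2) at each: 1→ok, 4→ok.

Holds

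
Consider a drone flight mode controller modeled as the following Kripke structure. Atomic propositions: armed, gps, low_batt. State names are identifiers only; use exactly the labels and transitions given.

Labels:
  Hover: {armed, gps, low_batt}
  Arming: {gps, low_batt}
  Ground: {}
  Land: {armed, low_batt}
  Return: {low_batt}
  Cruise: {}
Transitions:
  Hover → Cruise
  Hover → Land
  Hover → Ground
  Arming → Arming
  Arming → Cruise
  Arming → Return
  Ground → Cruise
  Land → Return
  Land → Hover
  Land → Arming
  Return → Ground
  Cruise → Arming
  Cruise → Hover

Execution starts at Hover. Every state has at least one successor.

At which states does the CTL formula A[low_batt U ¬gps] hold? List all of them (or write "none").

{Hover, Ground, Land, Return, Cruise}

States satisfying low_batt: {Hover, Arming, Land, Return}.
States satisfying ¬gps: {Ground, Land, Return, Cruise}.
States satisfying A[low_batt U ¬gps]: {Hover, Ground, Land, Return, Cruise}.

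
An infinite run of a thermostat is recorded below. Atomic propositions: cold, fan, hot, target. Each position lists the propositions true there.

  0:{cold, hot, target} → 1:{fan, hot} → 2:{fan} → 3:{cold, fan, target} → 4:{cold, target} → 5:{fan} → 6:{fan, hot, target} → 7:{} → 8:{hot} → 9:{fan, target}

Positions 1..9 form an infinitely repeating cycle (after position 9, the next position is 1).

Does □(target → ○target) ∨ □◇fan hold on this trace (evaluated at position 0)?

Yes

target → ○target must hold at every position from 0 onward. It fails at position 0, so □(target → ○target) is false.
Positions where target holds: 0, 3, 4, 6, 9.
Check ○target at each: 0→fails, 3→ok, 4→fails, 6→fails, 9→fails.
◇fan holds at every position 0..9, and those are all positions ever visited, so □◇fan holds.
At position 0: □(target → ○target) is false; □◇fan is true; so □(target → ○target) ∨ □◇fan is true.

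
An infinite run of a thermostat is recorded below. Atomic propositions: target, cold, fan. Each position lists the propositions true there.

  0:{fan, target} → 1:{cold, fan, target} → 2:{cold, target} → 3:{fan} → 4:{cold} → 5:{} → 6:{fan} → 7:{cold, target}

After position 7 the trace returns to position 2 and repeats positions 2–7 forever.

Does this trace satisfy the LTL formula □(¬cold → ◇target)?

¬cold → ◇target holds at every position 0..7, and those are all positions ever visited, so □(¬cold → ◇target) holds.
Positions where ¬cold holds: 0, 3, 5, 6.
Check ◇target at each: 0→ok, 3→ok, 5→ok, 6→ok.

Satisfied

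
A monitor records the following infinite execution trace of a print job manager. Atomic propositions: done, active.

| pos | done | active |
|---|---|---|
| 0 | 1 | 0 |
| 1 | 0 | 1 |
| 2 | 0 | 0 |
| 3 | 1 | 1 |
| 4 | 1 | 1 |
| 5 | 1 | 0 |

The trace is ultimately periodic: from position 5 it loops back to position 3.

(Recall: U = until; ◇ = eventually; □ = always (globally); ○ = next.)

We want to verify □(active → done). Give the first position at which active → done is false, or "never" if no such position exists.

Check active → done at each position in order: 0 ✓.
At position 1 the labels are {active}, so active → done is false there. This is the first violation.

1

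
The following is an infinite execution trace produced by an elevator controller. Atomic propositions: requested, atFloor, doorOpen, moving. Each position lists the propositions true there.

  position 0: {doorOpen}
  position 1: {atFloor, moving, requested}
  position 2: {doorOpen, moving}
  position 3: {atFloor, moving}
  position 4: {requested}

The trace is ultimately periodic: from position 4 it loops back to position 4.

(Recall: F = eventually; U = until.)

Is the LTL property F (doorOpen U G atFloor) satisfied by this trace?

doorOpen U G atFloor is false at every position 0..4, so it never becomes true and F (doorOpen U G atFloor) fails.

Violated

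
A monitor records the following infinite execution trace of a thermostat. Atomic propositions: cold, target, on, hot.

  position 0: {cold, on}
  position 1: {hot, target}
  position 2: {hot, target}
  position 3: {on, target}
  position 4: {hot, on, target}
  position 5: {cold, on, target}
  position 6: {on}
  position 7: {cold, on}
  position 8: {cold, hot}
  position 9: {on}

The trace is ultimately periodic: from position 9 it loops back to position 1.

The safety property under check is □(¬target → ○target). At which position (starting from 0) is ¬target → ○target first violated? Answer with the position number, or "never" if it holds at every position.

6

Check ¬target → ○target at each position in order: 0 ✓, 1 ✓, 2 ✓, 3 ✓, 4 ✓, 5 ✓.
At position 6 the labels are {on} and the next position 7 has {cold, on}, so ¬target → ○target is false there. This is the first violation.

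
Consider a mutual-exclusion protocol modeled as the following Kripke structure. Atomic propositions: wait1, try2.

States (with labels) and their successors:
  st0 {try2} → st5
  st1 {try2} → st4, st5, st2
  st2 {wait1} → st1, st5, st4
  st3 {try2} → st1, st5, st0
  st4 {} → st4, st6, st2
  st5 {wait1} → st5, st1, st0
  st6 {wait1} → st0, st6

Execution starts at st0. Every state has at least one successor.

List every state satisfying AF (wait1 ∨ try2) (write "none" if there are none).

States satisfying wait1 ∨ try2: {st0, st1, st2, st3, st5, st6}.
States satisfying AF (wait1 ∨ try2): {st0, st1, st2, st3, st5, st6}.

{st0, st1, st2, st3, st5, st6}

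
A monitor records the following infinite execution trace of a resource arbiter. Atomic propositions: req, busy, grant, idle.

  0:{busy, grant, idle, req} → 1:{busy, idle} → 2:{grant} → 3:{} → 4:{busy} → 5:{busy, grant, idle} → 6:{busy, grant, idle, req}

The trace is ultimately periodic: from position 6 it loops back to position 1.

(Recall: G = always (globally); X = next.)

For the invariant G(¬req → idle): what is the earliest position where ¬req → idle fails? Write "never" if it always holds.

Check ¬req → idle at each position in order: 0 ✓, 1 ✓.
At position 2 the labels are {grant}, so ¬req → idle is false there. This is the first violation.

2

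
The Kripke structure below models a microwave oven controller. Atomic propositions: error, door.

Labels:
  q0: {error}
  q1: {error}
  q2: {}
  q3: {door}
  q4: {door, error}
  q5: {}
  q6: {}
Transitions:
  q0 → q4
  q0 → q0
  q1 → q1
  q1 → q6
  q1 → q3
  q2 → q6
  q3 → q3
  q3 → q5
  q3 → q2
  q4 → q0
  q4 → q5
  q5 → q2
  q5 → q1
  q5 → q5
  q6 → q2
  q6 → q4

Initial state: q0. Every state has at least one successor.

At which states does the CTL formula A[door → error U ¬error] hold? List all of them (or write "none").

States satisfying door → error: {q0, q1, q2, q4, q5, q6}.
States satisfying ¬error: {q2, q3, q5, q6}.
States satisfying A[door → error U ¬error]: {q2, q3, q5, q6}.

{q2, q3, q5, q6}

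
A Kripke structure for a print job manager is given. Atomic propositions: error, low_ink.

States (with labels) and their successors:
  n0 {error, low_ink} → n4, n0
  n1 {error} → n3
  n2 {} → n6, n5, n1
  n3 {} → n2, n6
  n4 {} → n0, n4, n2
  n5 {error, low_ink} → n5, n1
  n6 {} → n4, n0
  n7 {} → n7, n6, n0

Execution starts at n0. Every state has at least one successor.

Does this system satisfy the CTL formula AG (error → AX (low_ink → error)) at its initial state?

Holds

States satisfying error → AX (low_ink → error): {n0, n1, n2, n3, n4, n5, n6, n7}.
States satisfying AG (error → AX (low_ink → error)): {n0, n1, n2, n3, n4, n5, n6, n7}.
Every state reachable from n0 satisfies error → AX (low_ink → error).
n0 ∈ Sat(AG (error → AX (low_ink → error))).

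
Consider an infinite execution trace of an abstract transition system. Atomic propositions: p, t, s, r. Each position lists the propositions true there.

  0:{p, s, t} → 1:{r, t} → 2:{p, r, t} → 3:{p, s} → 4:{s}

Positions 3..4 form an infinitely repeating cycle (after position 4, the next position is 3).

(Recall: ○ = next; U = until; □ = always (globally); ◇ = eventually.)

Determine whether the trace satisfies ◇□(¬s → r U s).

□(¬s → r U s) holds at position 0, which is reachable from 0, so ◇□(¬s → r U s) holds.

Satisfied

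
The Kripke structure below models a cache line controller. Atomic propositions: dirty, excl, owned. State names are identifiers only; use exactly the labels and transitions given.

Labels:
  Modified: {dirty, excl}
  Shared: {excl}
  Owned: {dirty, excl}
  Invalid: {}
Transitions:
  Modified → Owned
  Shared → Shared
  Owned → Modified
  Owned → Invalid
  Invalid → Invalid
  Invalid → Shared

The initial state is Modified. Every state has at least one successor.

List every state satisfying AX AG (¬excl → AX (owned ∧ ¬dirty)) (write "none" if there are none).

States satisfying AG (¬excl → AX (owned ∧ ¬dirty)): {Shared}.
States satisfying AX AG (¬excl → AX (owned ∧ ¬dirty)): {Shared}.

{Shared}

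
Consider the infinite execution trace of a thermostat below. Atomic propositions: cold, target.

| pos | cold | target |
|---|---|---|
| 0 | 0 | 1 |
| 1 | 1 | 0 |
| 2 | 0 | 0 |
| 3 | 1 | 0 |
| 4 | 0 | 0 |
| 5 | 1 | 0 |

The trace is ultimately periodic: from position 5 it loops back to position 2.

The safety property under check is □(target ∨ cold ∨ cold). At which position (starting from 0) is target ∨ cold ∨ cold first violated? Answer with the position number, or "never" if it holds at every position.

Check target ∨ cold ∨ cold at each position in order: 0 ✓, 1 ✓.
At position 2 the labels are {}, so target ∨ cold ∨ cold is false there. This is the first violation.

2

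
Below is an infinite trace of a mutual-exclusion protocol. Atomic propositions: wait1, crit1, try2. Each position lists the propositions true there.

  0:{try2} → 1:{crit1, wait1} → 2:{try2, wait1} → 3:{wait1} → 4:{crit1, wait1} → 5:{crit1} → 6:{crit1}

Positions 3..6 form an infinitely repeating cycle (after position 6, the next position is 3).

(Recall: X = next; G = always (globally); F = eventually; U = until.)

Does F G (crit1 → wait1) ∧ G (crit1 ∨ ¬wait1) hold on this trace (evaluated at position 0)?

G (crit1 → wait1) is false at every position 0..6, so it never becomes true and F G (crit1 → wait1) fails.
crit1 ∨ ¬wait1 must hold at every position from 0 onward. It fails at position 2, so G (crit1 ∨ ¬wait1) is false.
At position 0: F G (crit1 → wait1) is false; G (crit1 ∨ ¬wait1) is false; so F G (crit1 → wait1) ∧ G (crit1 ∨ ¬wait1) is false.

Violated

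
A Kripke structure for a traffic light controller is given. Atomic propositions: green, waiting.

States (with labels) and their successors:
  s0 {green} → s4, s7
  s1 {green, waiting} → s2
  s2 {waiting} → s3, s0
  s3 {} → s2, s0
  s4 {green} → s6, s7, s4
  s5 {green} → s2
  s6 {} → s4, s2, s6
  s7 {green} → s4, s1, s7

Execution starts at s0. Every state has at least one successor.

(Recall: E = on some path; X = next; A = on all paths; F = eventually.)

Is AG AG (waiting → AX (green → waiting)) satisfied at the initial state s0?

No

States satisfying AG (waiting → AX (green → waiting)): ∅.
States satisfying AG AG (waiting → AX (green → waiting)): ∅.
s0 is reachable from s0 and violates AG (waiting → AX (green → waiting)), so AG fails at s0.
s0 ∉ Sat(AG AG (waiting → AX (green → waiting))).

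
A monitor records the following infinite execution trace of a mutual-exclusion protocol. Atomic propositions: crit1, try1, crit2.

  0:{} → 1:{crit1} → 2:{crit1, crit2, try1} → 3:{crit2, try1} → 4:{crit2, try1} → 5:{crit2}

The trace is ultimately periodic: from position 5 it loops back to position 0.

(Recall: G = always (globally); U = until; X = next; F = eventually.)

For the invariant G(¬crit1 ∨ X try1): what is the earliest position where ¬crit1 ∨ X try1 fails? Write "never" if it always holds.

¬crit1 ∨ X try1 holds at every position 0..5, and those are all the positions the trace ever visits, so the invariant G(¬crit1 ∨ X try1) is never violated.

never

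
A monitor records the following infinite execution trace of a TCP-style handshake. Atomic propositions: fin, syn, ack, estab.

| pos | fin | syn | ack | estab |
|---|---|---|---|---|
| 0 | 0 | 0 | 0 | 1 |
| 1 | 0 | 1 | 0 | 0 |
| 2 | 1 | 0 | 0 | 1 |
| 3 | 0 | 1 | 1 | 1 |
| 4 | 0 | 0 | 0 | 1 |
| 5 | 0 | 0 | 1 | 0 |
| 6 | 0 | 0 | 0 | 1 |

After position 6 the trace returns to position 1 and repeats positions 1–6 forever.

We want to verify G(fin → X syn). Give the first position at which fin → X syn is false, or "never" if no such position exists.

never

fin → X syn holds at every position 0..6, and those are all the positions the trace ever visits, so the invariant G(fin → X syn) is never violated.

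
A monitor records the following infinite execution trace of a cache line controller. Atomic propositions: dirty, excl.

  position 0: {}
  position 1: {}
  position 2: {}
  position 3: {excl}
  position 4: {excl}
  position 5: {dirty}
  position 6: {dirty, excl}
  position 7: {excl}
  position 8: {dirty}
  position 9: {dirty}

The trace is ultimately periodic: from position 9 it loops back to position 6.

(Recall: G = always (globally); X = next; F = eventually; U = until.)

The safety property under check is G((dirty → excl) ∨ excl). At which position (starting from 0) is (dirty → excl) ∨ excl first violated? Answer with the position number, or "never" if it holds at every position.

Check (dirty → excl) ∨ excl at each position in order: 0 ✓, 1 ✓, 2 ✓, 3 ✓, 4 ✓.
At position 5 the labels are {dirty}, so (dirty → excl) ∨ excl is false there. This is the first violation.

5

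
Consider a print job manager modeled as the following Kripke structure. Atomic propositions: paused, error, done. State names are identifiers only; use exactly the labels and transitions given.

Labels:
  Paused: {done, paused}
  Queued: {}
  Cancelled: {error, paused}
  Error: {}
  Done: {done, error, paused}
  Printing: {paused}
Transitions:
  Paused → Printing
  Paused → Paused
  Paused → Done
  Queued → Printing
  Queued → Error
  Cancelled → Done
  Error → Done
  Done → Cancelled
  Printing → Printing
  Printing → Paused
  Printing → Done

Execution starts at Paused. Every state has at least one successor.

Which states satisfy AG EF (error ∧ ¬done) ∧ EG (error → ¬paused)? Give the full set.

{Paused, Queued, Printing}

States satisfying EF (error ∧ ¬done): {Paused, Queued, Cancelled, Error, Done, Printing}.
States satisfying AG EF (error ∧ ¬done): {Paused, Queued, Cancelled, Error, Done, Printing}.
States satisfying error → ¬paused: {Paused, Queued, Error, Printing}.
States satisfying EG (error → ¬paused): {Paused, Queued, Printing}.
States satisfying AG EF (error ∧ ¬done) ∧ EG (error → ¬paused): {Paused, Queued, Printing}.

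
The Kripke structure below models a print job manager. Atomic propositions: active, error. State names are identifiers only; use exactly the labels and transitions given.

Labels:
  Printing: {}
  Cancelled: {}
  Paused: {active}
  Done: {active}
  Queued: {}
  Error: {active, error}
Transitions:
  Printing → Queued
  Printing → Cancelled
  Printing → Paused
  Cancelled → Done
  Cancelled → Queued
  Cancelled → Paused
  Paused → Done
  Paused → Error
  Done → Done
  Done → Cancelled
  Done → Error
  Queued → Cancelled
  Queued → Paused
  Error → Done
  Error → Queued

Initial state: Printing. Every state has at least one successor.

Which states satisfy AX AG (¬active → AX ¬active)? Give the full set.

States satisfying AG (¬active → AX ¬active): ∅.
States satisfying AX AG (¬active → AX ¬active): ∅.

none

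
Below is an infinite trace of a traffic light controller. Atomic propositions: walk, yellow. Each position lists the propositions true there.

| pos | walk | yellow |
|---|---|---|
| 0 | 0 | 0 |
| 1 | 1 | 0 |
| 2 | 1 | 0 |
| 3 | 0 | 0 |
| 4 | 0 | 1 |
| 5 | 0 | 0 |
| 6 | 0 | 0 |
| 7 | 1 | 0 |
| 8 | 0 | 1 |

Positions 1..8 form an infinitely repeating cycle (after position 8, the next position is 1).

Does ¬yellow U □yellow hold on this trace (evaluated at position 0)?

Does not hold

Walking from position 0: at position 4, □yellow has not yet held and ¬yellow fails, so ¬yellow U □yellow is false.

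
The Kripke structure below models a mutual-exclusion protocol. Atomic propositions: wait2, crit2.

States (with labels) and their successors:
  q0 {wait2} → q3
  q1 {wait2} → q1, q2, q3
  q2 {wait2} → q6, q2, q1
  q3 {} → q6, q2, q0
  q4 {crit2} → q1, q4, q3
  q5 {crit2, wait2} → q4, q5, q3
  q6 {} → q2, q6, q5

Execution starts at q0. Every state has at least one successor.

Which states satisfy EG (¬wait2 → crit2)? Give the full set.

States satisfying ¬wait2 → crit2: {q0, q1, q2, q4, q5}.
States satisfying EG (¬wait2 → crit2): {q1, q2, q4, q5}.

{q1, q2, q4, q5}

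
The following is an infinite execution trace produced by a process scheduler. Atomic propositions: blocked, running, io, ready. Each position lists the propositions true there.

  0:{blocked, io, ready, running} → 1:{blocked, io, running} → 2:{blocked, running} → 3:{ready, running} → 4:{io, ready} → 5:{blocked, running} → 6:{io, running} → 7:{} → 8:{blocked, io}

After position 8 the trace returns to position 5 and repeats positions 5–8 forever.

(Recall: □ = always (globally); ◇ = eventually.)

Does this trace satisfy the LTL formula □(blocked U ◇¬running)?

blocked U ◇¬running holds at every position 0..8, and those are all positions ever visited, so □(blocked U ◇¬running) holds.

Yes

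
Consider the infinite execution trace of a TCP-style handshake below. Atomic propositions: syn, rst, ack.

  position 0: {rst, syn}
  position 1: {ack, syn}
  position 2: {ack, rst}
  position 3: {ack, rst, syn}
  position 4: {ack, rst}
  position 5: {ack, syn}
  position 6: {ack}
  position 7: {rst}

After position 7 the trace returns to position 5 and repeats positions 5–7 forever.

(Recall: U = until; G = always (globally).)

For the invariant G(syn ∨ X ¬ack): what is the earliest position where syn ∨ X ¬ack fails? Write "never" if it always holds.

Check syn ∨ X ¬ack at each position in order: 0 ✓, 1 ✓.
At position 2 the labels are {ack, rst} and the next position 3 has {ack, rst, syn}, so syn ∨ X ¬ack is false there. This is the first violation.

2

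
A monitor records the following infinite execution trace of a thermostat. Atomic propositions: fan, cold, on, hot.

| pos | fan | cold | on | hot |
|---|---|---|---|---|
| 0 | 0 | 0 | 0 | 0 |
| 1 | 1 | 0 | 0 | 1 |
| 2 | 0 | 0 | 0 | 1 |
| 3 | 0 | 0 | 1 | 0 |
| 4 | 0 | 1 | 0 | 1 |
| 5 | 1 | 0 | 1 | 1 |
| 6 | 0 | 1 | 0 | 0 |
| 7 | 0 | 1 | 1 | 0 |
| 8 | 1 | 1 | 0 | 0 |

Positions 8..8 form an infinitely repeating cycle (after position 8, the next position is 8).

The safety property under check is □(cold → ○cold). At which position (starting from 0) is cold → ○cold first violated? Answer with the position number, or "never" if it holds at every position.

4

Check cold → ○cold at each position in order: 0 ✓, 1 ✓, 2 ✓, 3 ✓.
At position 4 the labels are {cold, hot} and the next position 5 has {fan, hot, on}, so cold → ○cold is false there. This is the first violation.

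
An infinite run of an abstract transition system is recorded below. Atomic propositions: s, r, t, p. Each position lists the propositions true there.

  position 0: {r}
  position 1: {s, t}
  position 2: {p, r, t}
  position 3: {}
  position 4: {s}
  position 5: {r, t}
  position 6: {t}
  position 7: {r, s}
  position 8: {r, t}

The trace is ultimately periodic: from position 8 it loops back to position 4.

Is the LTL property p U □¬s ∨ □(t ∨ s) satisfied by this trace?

Violated

Walking from position 0: at position 0, □¬s has not yet held and p fails, so p U □¬s is false.
t ∨ s must hold at every position from 0 onward. It fails at position 0, so □(t ∨ s) is false.
At position 0: p U □¬s is false; □(t ∨ s) is false; so p U □¬s ∨ □(t ∨ s) is false.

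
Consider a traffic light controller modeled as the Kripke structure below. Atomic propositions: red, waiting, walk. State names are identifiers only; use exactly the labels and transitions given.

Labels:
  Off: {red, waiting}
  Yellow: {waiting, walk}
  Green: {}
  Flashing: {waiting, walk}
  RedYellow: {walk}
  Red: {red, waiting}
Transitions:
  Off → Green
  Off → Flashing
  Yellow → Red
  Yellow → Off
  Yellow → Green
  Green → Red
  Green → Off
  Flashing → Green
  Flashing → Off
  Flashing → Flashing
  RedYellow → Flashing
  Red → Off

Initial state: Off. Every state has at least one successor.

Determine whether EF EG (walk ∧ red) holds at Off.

No

States satisfying EG (walk ∧ red): ∅.
States satisfying EF EG (walk ∧ red): ∅.
No suitable path/successor from Off witnesses the formula.
Off ∉ Sat(EF EG (walk ∧ red)).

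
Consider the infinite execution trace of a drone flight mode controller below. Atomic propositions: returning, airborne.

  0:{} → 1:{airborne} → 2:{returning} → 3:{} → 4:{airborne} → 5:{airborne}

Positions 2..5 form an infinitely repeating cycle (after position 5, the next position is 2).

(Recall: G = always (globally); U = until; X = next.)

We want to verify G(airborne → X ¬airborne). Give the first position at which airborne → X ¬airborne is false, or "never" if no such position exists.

Check airborne → X ¬airborne at each position in order: 0 ✓, 1 ✓, 2 ✓, 3 ✓.
At position 4 the labels are {airborne} and the next position 5 has {airborne}, so airborne → X ¬airborne is false there. This is the first violation.

4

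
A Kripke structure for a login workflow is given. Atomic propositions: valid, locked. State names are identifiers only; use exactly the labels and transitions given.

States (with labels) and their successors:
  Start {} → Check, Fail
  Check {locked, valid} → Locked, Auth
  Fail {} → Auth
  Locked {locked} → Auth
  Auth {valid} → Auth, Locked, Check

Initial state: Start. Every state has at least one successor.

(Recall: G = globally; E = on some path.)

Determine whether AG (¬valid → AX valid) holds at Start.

No

States satisfying ¬valid → AX valid: {Check, Fail, Locked, Auth}.
States satisfying AG (¬valid → AX valid): {Check, Fail, Locked, Auth}.
Start is reachable from Start and violates ¬valid → AX valid, so AG fails at Start.
Start ∉ Sat(AG (¬valid → AX valid)).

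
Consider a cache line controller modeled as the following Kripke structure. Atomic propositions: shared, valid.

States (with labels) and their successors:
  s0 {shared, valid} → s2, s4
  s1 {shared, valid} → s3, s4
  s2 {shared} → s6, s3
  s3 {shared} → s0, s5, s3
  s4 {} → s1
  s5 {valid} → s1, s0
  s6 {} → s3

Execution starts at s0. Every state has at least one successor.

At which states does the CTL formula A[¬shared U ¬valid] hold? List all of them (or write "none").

States satisfying ¬shared: {s4, s5, s6}.
States satisfying ¬valid: {s2, s3, s4, s6}.
States satisfying A[¬shared U ¬valid]: {s2, s3, s4, s6}.

{s2, s3, s4, s6}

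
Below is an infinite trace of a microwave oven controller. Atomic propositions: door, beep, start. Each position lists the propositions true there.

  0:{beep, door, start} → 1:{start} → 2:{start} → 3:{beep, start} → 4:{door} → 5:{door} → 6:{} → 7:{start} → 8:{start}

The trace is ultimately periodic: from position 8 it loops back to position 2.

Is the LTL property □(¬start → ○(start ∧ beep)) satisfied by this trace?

¬start → ○(start ∧ beep) must hold at every position from 0 onward. It fails at position 4, so □(¬start → ○(start ∧ beep)) is false.
Positions where ¬start holds: 4, 5, 6.
Check ○(start ∧ beep) at each: 4→fails, 5→fails, 6→fails.

Violated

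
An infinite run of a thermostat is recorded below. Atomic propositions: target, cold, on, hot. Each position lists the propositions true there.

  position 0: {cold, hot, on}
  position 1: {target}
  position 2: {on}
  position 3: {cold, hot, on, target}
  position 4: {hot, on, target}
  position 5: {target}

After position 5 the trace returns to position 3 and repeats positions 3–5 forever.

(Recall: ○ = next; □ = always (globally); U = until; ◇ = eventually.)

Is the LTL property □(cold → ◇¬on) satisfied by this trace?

Satisfied

cold → ◇¬on holds at every position 0..5, and those are all positions ever visited, so □(cold → ◇¬on) holds.
Positions where cold holds: 0, 3.
Check ◇¬on at each: 0→ok, 3→ok.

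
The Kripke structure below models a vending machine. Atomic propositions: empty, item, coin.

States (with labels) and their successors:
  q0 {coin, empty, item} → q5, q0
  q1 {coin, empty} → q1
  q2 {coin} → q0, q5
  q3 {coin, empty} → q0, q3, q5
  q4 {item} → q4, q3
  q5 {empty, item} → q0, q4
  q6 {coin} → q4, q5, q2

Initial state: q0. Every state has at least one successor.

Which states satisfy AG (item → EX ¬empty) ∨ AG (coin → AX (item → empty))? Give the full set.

States satisfying item → EX ¬empty: {q1, q2, q3, q4, q5, q6}.
States satisfying AG (item → EX ¬empty): {q1}.
States satisfying coin → AX (item → empty): {q0, q1, q2, q3, q4, q5}.
States satisfying AG (coin → AX (item → empty)): {q0, q1, q2, q3, q4, q5}.
States satisfying AG (item → EX ¬empty) ∨ AG (coin → AX (item → empty)): {q0, q1, q2, q3, q4, q5}.

{q0, q1, q2, q3, q4, q5}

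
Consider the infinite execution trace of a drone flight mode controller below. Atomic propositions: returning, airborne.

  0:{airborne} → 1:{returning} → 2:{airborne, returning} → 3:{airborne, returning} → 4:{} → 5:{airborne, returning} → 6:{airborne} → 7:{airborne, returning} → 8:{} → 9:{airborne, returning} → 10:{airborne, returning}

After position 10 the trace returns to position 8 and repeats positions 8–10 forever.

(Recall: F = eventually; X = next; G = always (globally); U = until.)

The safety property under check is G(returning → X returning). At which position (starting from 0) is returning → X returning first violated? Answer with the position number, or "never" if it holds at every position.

3

Check returning → X returning at each position in order: 0 ✓, 1 ✓, 2 ✓.
At position 3 the labels are {airborne, returning} and the next position 4 has {}, so returning → X returning is false there. This is the first violation.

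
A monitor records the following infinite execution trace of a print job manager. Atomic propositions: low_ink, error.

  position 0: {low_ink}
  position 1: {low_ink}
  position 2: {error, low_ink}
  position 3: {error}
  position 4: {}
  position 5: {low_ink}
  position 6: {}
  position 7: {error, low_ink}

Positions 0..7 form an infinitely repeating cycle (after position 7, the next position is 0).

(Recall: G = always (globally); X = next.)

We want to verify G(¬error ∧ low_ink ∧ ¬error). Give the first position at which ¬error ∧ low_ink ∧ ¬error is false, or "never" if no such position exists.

Check ¬error ∧ low_ink ∧ ¬error at each position in order: 0 ✓, 1 ✓.
At position 2 the labels are {error, low_ink}, so ¬error ∧ low_ink ∧ ¬error is false there. This is the first violation.

2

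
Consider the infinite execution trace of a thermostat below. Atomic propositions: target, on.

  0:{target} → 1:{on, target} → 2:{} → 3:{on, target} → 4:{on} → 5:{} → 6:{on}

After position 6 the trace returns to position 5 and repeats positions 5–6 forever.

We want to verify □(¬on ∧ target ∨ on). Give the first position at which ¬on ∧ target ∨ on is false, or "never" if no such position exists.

2

Check ¬on ∧ target ∨ on at each position in order: 0 ✓, 1 ✓.
At position 2 the labels are {}, so ¬on ∧ target ∨ on is false there. This is the first violation.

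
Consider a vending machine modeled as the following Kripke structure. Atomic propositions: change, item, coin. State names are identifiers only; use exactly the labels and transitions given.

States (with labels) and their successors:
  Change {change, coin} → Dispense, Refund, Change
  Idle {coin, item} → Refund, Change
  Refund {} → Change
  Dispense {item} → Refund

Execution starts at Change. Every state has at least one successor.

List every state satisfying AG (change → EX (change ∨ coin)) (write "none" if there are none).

States satisfying change → EX (change ∨ coin): {Change, Idle, Refund, Dispense}.
States satisfying AG (change → EX (change ∨ coin)): {Change, Idle, Refund, Dispense}.

{Change, Idle, Refund, Dispense}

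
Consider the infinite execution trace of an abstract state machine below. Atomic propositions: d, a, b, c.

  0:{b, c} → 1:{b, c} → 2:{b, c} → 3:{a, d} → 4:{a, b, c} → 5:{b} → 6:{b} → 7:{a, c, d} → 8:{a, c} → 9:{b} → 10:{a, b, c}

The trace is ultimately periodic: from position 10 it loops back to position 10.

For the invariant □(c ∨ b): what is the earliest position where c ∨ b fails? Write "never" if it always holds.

Check c ∨ b at each position in order: 0 ✓, 1 ✓, 2 ✓.
At position 3 the labels are {a, d}, so c ∨ b is false there. This is the first violation.

3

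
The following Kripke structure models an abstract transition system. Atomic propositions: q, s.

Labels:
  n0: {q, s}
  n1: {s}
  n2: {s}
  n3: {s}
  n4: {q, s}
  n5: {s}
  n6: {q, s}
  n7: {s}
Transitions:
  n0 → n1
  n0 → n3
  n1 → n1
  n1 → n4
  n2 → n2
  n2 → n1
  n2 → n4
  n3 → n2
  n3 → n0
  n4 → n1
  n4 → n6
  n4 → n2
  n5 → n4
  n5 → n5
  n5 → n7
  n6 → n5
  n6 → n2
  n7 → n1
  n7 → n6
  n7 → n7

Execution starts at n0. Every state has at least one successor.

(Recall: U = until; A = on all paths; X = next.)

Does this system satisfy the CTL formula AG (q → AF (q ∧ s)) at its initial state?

Yes

States satisfying q → AF (q ∧ s): {n0, n1, n2, n3, n4, n5, n6, n7}.
States satisfying AG (q → AF (q ∧ s)): {n0, n1, n2, n3, n4, n5, n6, n7}.
Every state reachable from n0 satisfies q → AF (q ∧ s).
n0 ∈ Sat(AG (q → AF (q ∧ s))).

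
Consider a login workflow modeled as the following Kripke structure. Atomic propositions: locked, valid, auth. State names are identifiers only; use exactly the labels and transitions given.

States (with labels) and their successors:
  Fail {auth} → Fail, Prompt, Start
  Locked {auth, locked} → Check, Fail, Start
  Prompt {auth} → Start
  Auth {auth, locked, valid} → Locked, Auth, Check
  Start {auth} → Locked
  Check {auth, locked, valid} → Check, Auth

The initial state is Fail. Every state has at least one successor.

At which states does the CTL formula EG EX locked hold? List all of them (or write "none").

{Locked, Auth, Start, Check}

States satisfying EX locked: {Locked, Auth, Start, Check}.
States satisfying EG EX locked: {Locked, Auth, Start, Check}.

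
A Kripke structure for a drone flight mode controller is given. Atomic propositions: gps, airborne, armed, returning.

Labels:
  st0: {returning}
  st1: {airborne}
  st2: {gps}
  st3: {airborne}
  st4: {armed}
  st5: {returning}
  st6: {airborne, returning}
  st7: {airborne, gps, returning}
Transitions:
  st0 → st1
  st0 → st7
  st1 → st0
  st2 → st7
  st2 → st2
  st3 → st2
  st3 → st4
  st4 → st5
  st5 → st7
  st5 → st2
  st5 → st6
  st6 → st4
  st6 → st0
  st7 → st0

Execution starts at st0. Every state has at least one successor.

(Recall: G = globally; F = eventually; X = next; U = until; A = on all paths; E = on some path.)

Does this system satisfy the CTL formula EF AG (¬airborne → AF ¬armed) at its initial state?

States satisfying AG (¬airborne → AF ¬armed): {st0, st1, st2, st3, st4, st5, st6, st7}.
States satisfying EF AG (¬airborne → AF ¬armed): {st0, st1, st2, st3, st4, st5, st6, st7}.
Some path from st0 reaches a state where AG (¬airborne → AF ¬armed) holds.
st0 ∈ Sat(EF AG (¬airborne → AF ¬armed)).

Yes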